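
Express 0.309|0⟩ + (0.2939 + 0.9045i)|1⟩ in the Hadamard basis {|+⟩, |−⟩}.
(0.4263 + 0.6396i)|+⟩ + (0.01068 - 0.6396i)|−⟩

With |ψ⟩ = α|0⟩ + β|1⟩, the Hadamard-basis coefficients are ⟨+|ψ⟩ = (α + β)/√2 and ⟨−|ψ⟩ = (α − β)/√2.
Here α = 0.309, β = (0.2939 + 0.9045i): (α + β)/√2 = (0.4263 + 0.6396i), (α − β)/√2 = (0.01068 - 0.6396i).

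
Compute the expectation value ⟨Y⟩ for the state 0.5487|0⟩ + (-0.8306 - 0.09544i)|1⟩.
-0.1047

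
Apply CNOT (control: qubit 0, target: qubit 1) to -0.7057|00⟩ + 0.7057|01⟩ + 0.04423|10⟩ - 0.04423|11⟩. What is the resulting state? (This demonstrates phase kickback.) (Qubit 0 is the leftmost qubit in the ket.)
-0.7057|00⟩ + 0.7057|01⟩ - 0.04423|10⟩ + 0.04423|11⟩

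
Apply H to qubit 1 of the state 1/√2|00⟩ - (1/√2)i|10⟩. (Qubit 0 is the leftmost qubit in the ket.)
1/2|00⟩ + 1/2|01⟩ - (1/2)i|10⟩ - (1/2)i|11⟩

H on qubit 1 mixes each pair of kets that differ only in qubit 1: amplitudes (a, b) of (|…0…⟩, |…1…⟩) become ((a + b)/√2, (a − b)/√2). Kets absent from the input have amplitude 0.
(|00⟩, |01⟩): (a, b) = (1/√2, 0) → (1/2, 1/2)
(|10⟩, |11⟩): (a, b) = (-(1/√2)i, 0) → (-(1/2)i, -(1/2)i)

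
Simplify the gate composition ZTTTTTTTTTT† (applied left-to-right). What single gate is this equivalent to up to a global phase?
Z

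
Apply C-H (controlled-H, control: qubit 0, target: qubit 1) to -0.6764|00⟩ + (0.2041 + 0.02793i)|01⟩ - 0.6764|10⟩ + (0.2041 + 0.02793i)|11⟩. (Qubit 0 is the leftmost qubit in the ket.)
-0.6764|00⟩ + (0.2041 + 0.02793i)|01⟩ + (-0.334 + 0.01975i)|10⟩ + (-0.6226 - 0.01975i)|11⟩

C-H leaves the control-|0⟩ kets |00⟩, |01⟩ unchanged and applies H to qubit 1 on the control-|1⟩ pair (|10⟩, |11⟩).
H = [[1/√2, 1/√2], [1/√2, -1/√2]].
With a = amp(|10⟩) = -0.6764 and b = amp(|11⟩) = (0.2041 + 0.02793i):
new amp(|10⟩) = (1/√2)·a + (1/√2)·b = (-0.334 + 0.01975i)
new amp(|11⟩) = (1/√2)·a + (-1/√2)·b = (-0.6226 - 0.01975i)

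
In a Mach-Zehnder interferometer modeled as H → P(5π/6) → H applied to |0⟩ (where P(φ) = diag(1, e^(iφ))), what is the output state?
(0.06699 + 0.25i)|0⟩ + (0.933 - 0.25i)|1⟩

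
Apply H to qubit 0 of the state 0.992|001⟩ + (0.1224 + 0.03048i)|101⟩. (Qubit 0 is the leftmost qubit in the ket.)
(0.788 + 0.02155i)|001⟩ + (0.6149 - 0.02155i)|101⟩

H on qubit 0 mixes each pair of kets that differ only in qubit 0: amplitudes (a, b) of (|…0…⟩, |…1…⟩) become ((a + b)/√2, (a − b)/√2). Kets absent from the input have amplitude 0.
(|001⟩, |101⟩): (a, b) = (0.992, (0.1224 + 0.03048i)) → ((0.788 + 0.02155i), (0.6149 - 0.02155i))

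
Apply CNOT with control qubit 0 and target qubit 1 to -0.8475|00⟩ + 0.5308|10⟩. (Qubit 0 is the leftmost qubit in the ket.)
-0.8475|00⟩ + 0.5308|11⟩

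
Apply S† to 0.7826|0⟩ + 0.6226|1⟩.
0.7826|0⟩ - 0.6226i|1⟩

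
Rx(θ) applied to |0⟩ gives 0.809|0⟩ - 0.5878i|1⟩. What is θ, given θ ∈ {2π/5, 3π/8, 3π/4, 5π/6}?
2π/5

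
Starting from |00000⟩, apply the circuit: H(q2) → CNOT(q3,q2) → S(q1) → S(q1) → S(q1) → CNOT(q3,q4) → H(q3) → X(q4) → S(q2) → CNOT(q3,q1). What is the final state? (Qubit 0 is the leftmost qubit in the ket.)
1/2|00001⟩ + (1/2)i|00101⟩ + 1/2|01011⟩ + (1/2)i|01111⟩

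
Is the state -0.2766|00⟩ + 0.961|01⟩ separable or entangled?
Separable

Writing the state as a|00⟩ + b|01⟩ + c|10⟩ + d|11⟩, it is a product state iff ad − bc = 0.
Here (a, b, c, d) = (-0.2766, 0.961, 0, 0): ad − bc = (-0.2766)(0) − (0.961)(0) = 0, so the state is separable.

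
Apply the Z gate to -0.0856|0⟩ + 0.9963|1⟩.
-0.0856|0⟩ - 0.9963|1⟩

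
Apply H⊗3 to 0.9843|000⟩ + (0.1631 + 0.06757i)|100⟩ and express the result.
(0.4057 + 0.02389i)|000⟩ + (0.4057 + 0.02389i)|001⟩ + (0.4057 + 0.02389i)|010⟩ + (0.4057 + 0.02389i)|011⟩ + (0.2903 - 0.02389i)|100⟩ + (0.2903 - 0.02389i)|101⟩ + (0.2903 - 0.02389i)|110⟩ + (0.2903 - 0.02389i)|111⟩

H⊗3 gives amp(|y⟩) = (1/2√2) Σ_x (−1)^(x·y) amp(|x⟩), where x·y is the number of positions in which both x and y have a 1.
|000⟩: (0.9843 + (0.1631 + 0.06757i))/(2√2) = (0.4057 + 0.02389i)
|001⟩: (0.9843 + (0.1631 + 0.06757i))/(2√2) = (0.4057 + 0.02389i)
|010⟩: (0.9843 + (0.1631 + 0.06757i))/(2√2) = (0.4057 + 0.02389i)
|011⟩: (0.9843 + (0.1631 + 0.06757i))/(2√2) = (0.4057 + 0.02389i)
|100⟩: (0.9843 - (0.1631 + 0.06757i))/(2√2) = (0.2903 - 0.02389i)
|101⟩: (0.9843 - (0.1631 + 0.06757i))/(2√2) = (0.2903 - 0.02389i)
|110⟩: (0.9843 - (0.1631 + 0.06757i))/(2√2) = (0.2903 - 0.02389i)
|111⟩: (0.9843 - (0.1631 + 0.06757i))/(2√2) = (0.2903 - 0.02389i)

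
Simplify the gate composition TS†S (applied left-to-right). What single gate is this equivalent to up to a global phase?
T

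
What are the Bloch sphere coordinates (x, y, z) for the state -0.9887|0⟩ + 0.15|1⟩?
(-0.2966, 0, 0.955)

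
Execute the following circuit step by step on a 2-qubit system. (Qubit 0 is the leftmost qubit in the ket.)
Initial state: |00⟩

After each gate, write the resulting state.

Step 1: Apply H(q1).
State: 1/√2|00⟩ + 1/√2|01⟩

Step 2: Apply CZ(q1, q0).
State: 1/√2|00⟩ + 1/√2|01⟩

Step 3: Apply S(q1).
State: 1/√2|00⟩ + (1/√2)i|01⟩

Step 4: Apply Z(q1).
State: 1/√2|00⟩ - (1/√2)i|01⟩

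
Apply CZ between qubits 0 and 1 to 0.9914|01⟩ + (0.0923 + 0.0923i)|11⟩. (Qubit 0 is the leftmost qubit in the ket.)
0.9914|01⟩ + (-0.0923 - 0.0923i)|11⟩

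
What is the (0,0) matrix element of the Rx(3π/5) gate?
0.5878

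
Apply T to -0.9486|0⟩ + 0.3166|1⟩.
-0.9486|0⟩ + (0.2239 + 0.2239i)|1⟩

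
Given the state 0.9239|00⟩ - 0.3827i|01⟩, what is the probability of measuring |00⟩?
0.8536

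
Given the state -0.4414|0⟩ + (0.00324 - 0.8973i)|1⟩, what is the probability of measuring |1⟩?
0.8052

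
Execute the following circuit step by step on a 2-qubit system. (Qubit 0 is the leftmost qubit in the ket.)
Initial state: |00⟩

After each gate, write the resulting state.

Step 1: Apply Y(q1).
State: i|01⟩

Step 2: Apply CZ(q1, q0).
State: i|01⟩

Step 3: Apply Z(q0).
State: i|01⟩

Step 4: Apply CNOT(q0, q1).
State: i|01⟩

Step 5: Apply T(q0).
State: i|01⟩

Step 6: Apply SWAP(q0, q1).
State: i|10⟩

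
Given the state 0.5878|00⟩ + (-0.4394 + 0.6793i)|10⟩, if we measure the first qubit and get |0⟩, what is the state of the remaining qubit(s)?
|0⟩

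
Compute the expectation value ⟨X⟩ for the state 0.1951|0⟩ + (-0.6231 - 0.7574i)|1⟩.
-0.2431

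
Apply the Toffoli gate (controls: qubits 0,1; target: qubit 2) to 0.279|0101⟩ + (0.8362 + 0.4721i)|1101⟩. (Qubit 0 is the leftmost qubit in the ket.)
0.279|0101⟩ + (0.8362 + 0.4721i)|1111⟩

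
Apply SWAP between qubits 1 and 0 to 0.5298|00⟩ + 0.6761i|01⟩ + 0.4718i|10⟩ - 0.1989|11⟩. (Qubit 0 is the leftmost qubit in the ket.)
0.5298|00⟩ + 0.4718i|01⟩ + 0.6761i|10⟩ - 0.1989|11⟩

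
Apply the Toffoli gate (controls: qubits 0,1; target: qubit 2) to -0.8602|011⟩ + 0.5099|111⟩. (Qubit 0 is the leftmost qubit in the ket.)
-0.8602|011⟩ + 0.5099|110⟩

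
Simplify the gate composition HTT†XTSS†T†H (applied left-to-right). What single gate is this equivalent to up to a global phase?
Z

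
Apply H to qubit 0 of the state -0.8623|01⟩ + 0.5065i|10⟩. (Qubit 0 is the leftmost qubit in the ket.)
0.3581i|00⟩ - 0.6097|01⟩ - 0.3581i|10⟩ - 0.6097|11⟩

H on qubit 0 mixes each pair of kets that differ only in qubit 0: amplitudes (a, b) of (|…0…⟩, |…1…⟩) become ((a + b)/√2, (a − b)/√2). Kets absent from the input have amplitude 0.
(|00⟩, |10⟩): (a, b) = (0, 0.5065i) → (0.3581i, -0.3581i)
(|01⟩, |11⟩): (a, b) = (-0.8623, 0) → (-0.6097, -0.6097)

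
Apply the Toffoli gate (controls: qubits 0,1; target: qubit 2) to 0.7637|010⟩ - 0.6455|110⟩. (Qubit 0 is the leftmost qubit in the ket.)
0.7637|010⟩ - 0.6455|111⟩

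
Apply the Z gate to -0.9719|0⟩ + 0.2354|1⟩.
-0.9719|0⟩ - 0.2354|1⟩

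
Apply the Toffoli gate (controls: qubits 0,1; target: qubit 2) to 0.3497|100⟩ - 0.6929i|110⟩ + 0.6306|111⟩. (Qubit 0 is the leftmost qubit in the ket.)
0.3497|100⟩ + 0.6306|110⟩ - 0.6929i|111⟩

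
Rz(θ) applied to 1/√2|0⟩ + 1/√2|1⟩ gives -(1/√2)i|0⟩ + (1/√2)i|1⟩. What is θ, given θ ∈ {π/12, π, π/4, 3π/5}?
π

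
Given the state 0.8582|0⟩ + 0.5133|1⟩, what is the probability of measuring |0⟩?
0.7365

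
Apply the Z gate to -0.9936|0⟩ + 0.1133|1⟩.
-0.9936|0⟩ - 0.1133|1⟩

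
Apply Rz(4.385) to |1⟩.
(-0.5824 + 0.8129i)|1⟩

Rz(4.385) = [[e^(−iθ/2), 0], [0, e^(iθ/2)]] with e^(±iθ/2) = cos(θ/2) ± i·sin(θ/2); θ = 4.385, cos(θ/2) ≈ -0.582421, sin(θ/2) ≈ 0.812887.
With a = amp(|0⟩) = 0 and b = amp(|1⟩) = 1:
new amp(|0⟩) = (-0.582421 - 0.812887i)·a = 0
new amp(|1⟩) = (-0.582421 + 0.812887i)·b = (-0.5824 + 0.8129i)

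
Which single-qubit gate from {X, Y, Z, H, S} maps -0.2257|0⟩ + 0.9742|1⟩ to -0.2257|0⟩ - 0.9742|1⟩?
Z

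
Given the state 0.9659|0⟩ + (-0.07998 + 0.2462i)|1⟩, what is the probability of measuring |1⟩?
0.06701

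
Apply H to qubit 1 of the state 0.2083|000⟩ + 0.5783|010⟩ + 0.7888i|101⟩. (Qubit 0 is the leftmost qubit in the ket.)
0.5562|000⟩ - 0.2616|010⟩ + 0.5578i|101⟩ + 0.5578i|111⟩

H on qubit 1 mixes each pair of kets that differ only in qubit 1: amplitudes (a, b) of (|…0…⟩, |…1…⟩) become ((a + b)/√2, (a − b)/√2). Kets absent from the input have amplitude 0.
(|000⟩, |010⟩): (a, b) = (0.2083, 0.5783) → (0.5562, -0.2616)
(|101⟩, |111⟩): (a, b) = (0.7888i, 0) → (0.5578i, 0.5578i)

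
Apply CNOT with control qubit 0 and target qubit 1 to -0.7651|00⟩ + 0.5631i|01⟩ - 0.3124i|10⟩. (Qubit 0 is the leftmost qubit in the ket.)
-0.7651|00⟩ + 0.5631i|01⟩ - 0.3124i|11⟩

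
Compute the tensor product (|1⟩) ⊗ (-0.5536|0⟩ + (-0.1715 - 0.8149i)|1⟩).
-0.5536|10⟩ + (-0.1715 - 0.8149i)|11⟩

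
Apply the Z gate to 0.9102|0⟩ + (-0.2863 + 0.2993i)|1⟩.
0.9102|0⟩ + (0.2863 - 0.2993i)|1⟩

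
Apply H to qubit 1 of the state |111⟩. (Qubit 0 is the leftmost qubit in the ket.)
1/√2|101⟩ - 1/√2|111⟩

H on qubit 1 mixes each pair of kets that differ only in qubit 1: amplitudes (a, b) of (|…0…⟩, |…1…⟩) become ((a + b)/√2, (a − b)/√2). Kets absent from the input have amplitude 0.
(|101⟩, |111⟩): (a, b) = (0, 1) → (1/√2, -1/√2)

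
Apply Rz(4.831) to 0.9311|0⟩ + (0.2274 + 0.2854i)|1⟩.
(-0.6963 - 0.6182i)|0⟩ + (-0.3595 - 0.06243i)|1⟩

Rz(4.831) = [[e^(−iθ/2), 0], [0, e^(iθ/2)]] with e^(±iθ/2) = cos(θ/2) ± i·sin(θ/2); θ = 4.831, cos(θ/2) ≈ -0.747774, sin(θ/2) ≈ 0.663953.
With a = amp(|0⟩) = 0.9311 and b = amp(|1⟩) = (0.2274 + 0.2854i):
new amp(|0⟩) = (-0.747774 - 0.663953i)·a = (-0.6963 - 0.6182i)
new amp(|1⟩) = (-0.747774 + 0.663953i)·b = (-0.3595 - 0.06243i)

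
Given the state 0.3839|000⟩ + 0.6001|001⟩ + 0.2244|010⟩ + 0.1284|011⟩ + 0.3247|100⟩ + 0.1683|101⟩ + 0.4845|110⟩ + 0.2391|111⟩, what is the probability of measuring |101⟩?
0.02832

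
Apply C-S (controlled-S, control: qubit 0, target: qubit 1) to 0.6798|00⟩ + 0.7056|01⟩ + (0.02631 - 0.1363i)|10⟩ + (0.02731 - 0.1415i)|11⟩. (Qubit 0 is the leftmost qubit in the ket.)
0.6798|00⟩ + 0.7056|01⟩ + (0.02631 - 0.1363i)|10⟩ + (0.1415 + 0.02731i)|11⟩

C-S leaves the control-|0⟩ kets |00⟩, |01⟩ unchanged and applies S to qubit 1 on the control-|1⟩ pair (|10⟩, |11⟩).
S = [[1, 0], [0, i]].
With a = amp(|10⟩) = (0.02631 - 0.1363i) and b = amp(|11⟩) = (0.02731 - 0.1415i):
new amp(|10⟩) = (1)·a = (0.02631 - 0.1363i)
new amp(|11⟩) = (i)·b = (0.1415 + 0.02731i)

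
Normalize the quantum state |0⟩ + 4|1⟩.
0.2425|0⟩ + 0.9701|1⟩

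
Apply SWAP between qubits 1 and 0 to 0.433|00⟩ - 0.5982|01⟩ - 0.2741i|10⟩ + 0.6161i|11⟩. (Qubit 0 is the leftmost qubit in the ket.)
0.433|00⟩ - 0.2741i|01⟩ - 0.5982|10⟩ + 0.6161i|11⟩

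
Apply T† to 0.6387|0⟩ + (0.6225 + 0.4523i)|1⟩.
0.6387|0⟩ + (0.76 - 0.1203i)|1⟩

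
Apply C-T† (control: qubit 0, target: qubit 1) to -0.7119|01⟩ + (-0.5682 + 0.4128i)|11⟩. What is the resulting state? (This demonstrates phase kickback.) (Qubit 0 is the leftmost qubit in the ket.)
-0.7119|01⟩ + (-0.1099 + 0.6937i)|11⟩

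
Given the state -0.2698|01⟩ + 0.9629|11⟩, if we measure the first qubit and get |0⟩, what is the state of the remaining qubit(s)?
-|1⟩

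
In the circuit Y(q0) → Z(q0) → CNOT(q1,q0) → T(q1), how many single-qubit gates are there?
3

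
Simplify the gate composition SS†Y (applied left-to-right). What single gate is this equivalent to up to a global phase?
Y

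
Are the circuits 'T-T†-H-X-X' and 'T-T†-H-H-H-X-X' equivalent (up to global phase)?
Yes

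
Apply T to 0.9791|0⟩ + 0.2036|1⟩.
0.9791|0⟩ + (0.144 + 0.144i)|1⟩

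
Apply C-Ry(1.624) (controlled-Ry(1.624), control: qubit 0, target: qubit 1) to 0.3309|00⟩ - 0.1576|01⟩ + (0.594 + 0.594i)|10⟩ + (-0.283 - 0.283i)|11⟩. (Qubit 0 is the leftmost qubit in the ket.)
0.3309|00⟩ - 0.1576|01⟩ + (0.6141 + 0.6141i)|10⟩ + (0.2363 + 0.2363i)|11⟩

C-Ry(1.624) leaves the control-|0⟩ kets |00⟩, |01⟩ unchanged and applies Ry(1.624) to qubit 1 on the control-|1⟩ pair (|10⟩, |11⟩).
Ry(1.624) = [[cos(θ/2), −sin(θ/2)], [sin(θ/2), cos(θ/2)]]; θ = 1.624, cos(θ/2) ≈ 0.688048, sin(θ/2) ≈ 0.725665.
With a = amp(|10⟩) = (0.594 + 0.594i) and b = amp(|11⟩) = (-0.283 - 0.283i):
new amp(|10⟩) = (0.688048)·a + (-0.725665)·b = (0.6141 + 0.6141i)
new amp(|11⟩) = (0.725665)·a + (0.688048)·b = (0.2363 + 0.2363i)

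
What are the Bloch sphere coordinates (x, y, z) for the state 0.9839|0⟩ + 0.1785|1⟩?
(0.3513, 0, 0.9362)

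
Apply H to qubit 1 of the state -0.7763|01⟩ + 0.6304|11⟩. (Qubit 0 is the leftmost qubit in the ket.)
-0.5489|00⟩ + 0.5489|01⟩ + 0.4458|10⟩ - 0.4458|11⟩

H on qubit 1 mixes each pair of kets that differ only in qubit 1: amplitudes (a, b) of (|…0…⟩, |…1…⟩) become ((a + b)/√2, (a − b)/√2). Kets absent from the input have amplitude 0.
(|00⟩, |01⟩): (a, b) = (0, -0.7763) → (-0.5489, 0.5489)
(|10⟩, |11⟩): (a, b) = (0, 0.6304) → (0.4458, -0.4458)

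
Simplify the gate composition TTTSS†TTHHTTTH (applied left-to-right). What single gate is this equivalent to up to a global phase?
H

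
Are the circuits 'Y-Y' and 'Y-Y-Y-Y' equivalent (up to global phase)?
Yes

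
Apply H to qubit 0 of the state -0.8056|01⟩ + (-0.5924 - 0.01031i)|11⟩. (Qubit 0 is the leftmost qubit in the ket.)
(-0.9885 - 0.00729i)|01⟩ + (-0.1508 + 0.00729i)|11⟩

H on qubit 0 mixes each pair of kets that differ only in qubit 0: amplitudes (a, b) of (|…0…⟩, |…1…⟩) become ((a + b)/√2, (a − b)/√2). Kets absent from the input have amplitude 0.
(|01⟩, |11⟩): (a, b) = (-0.8056, (-0.5924 - 0.01031i)) → ((-0.9885 - 0.00729i), (-0.1508 + 0.00729i))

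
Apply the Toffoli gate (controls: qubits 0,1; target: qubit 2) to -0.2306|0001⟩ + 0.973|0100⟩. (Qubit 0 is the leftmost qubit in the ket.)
-0.2306|0001⟩ + 0.973|0100⟩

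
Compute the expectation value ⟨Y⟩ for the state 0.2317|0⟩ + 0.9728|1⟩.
0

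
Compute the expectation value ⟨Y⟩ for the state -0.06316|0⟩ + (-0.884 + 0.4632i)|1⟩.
-0.05851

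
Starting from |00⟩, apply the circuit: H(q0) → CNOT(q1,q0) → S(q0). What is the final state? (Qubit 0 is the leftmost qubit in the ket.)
1/√2|00⟩ + (1/√2)i|10⟩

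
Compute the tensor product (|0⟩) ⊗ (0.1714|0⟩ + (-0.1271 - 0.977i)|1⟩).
0.1714|00⟩ + (-0.1271 - 0.977i)|01⟩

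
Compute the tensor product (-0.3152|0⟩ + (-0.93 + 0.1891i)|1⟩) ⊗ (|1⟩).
-0.3152|01⟩ + (-0.93 + 0.1891i)|11⟩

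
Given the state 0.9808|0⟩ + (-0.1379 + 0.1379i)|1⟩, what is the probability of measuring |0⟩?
0.962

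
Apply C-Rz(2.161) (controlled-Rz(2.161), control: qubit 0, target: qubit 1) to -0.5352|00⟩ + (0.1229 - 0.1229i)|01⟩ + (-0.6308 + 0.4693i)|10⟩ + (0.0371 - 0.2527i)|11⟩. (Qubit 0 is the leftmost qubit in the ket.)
-0.5352|00⟩ + (0.1229 - 0.1229i)|01⟩ + (0.117 + 0.7775i)|10⟩ + (0.2404 - 0.08626i)|11⟩

C-Rz(2.161) leaves the control-|0⟩ kets |00⟩, |01⟩ unchanged and applies Rz(2.161) to qubit 1 on the control-|1⟩ pair (|10⟩, |11⟩).
Rz(2.161) = [[e^(−iθ/2), 0], [0, e^(iθ/2)]] with e^(±iθ/2) = cos(θ/2) ± i·sin(θ/2); θ = 2.161, cos(θ/2) ≈ 0.470887, sin(θ/2) ≈ 0.882193.
With a = amp(|10⟩) = (-0.6308 + 0.4693i) and b = amp(|11⟩) = (0.0371 - 0.2527i):
new amp(|10⟩) = (0.470887 - 0.882193i)·a = (0.117 + 0.7775i)
new amp(|11⟩) = (0.470887 + 0.882193i)·b = (0.2404 - 0.08626i)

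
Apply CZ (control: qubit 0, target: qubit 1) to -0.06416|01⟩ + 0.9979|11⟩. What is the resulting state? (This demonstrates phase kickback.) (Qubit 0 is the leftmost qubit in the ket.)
-0.06416|01⟩ - 0.9979|11⟩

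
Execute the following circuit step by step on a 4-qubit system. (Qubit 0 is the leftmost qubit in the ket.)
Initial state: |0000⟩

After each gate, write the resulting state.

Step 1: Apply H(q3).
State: 1/√2|0000⟩ + 1/√2|0001⟩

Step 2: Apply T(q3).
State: 1/√2|0000⟩ + (1/2 + (1/2)i)|0001⟩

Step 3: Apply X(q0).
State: 1/√2|1000⟩ + (1/2 + (1/2)i)|1001⟩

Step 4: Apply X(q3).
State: (1/2 + (1/2)i)|1000⟩ + 1/√2|1001⟩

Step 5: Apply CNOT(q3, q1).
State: (1/2 + (1/2)i)|1000⟩ + 1/√2|1101⟩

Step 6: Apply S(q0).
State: (-1/2 + (1/2)i)|1000⟩ + (1/√2)i|1101⟩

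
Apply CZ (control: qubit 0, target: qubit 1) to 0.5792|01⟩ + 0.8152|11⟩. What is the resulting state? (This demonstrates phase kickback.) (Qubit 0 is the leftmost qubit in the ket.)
0.5792|01⟩ - 0.8152|11⟩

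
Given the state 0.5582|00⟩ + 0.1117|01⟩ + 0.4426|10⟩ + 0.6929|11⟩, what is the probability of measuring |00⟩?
0.3116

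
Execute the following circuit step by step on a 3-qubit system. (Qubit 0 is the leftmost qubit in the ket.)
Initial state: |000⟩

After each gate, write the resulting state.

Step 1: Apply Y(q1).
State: i|010⟩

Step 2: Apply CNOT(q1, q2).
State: i|011⟩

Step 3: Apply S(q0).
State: i|011⟩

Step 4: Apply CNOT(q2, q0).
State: i|111⟩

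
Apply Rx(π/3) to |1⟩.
-(1/2)i|0⟩ + 0.866|1⟩

Rx(π/3) = [[cos(θ/2), −i·sin(θ/2)], [−i·sin(θ/2), cos(θ/2)]]; θ = π/3, cos(θ/2) ≈ 0.866025, sin(θ/2) ≈ 0.5.
With a = amp(|0⟩) = 0 and b = amp(|1⟩) = 1:
new amp(|0⟩) = (0.866025)·a + (-0.5i)·b = -(1/2)i
new amp(|1⟩) = (-0.5i)·a + (0.866025)·b = 0.866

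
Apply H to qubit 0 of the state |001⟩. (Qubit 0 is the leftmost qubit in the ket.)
1/√2|001⟩ + 1/√2|101⟩

H on qubit 0 mixes each pair of kets that differ only in qubit 0: amplitudes (a, b) of (|…0…⟩, |…1…⟩) become ((a + b)/√2, (a − b)/√2). Kets absent from the input have amplitude 0.
(|001⟩, |101⟩): (a, b) = (1, 0) → (1/√2, 1/√2)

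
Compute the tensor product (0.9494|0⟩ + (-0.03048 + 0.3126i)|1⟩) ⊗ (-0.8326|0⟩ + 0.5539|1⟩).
-0.7905|00⟩ + 0.5259|01⟩ + (0.02538 - 0.2603i)|10⟩ + (-0.01688 + 0.1731i)|11⟩

amp(|b₁b₂…⟩) = product of the factor amplitudes for bits b₁, b₂, …; only kets whose every factor amplitude is nonzero survive.
|00⟩: (0.9494)(-0.8326) = -0.7905
|01⟩: (0.9494)(0.5539) = 0.5259
|10⟩: (-0.03048 + 0.3126i)(-0.8326) = (0.02538 - 0.2603i)
|11⟩: (-0.03048 + 0.3126i)(0.5539) = (-0.01688 + 0.1731i)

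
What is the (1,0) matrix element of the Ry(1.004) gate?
0.4812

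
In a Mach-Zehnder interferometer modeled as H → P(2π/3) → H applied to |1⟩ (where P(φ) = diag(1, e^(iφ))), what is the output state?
(0.75 - 0.433i)|0⟩ + (0.25 + 0.433i)|1⟩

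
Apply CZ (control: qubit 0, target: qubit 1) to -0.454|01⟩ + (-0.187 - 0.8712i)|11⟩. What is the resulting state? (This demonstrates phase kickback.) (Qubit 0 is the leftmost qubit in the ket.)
-0.454|01⟩ + (0.187 + 0.8712i)|11⟩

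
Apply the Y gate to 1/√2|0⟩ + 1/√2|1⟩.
-(1/√2)i|0⟩ + (1/√2)i|1⟩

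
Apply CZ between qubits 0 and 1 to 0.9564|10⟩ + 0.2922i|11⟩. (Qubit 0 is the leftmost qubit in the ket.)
0.9564|10⟩ - 0.2922i|11⟩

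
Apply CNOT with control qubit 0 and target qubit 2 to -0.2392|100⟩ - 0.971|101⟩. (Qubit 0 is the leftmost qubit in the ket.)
-0.971|100⟩ - 0.2392|101⟩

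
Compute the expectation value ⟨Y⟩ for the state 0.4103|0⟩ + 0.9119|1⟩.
0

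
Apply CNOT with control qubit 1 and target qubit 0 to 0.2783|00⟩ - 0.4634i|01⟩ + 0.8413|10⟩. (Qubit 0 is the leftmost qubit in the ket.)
0.2783|00⟩ + 0.8413|10⟩ - 0.4634i|11⟩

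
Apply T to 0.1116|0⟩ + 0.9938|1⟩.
0.1116|0⟩ + (0.7027 + 0.7027i)|1⟩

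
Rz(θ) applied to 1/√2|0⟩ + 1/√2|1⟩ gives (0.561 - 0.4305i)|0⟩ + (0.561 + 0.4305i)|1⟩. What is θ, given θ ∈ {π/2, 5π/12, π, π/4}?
5π/12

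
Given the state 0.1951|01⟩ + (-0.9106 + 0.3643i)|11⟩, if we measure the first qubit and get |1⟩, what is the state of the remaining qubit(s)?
(-0.9285 + 0.3714i)|1⟩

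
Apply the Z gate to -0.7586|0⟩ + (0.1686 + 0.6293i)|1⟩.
-0.7586|0⟩ + (-0.1686 - 0.6293i)|1⟩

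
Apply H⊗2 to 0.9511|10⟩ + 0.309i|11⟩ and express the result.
(0.4756 + 0.1545i)|00⟩ + (0.4756 - 0.1545i)|01⟩ + (-0.4756 - 0.1545i)|10⟩ + (-0.4756 + 0.1545i)|11⟩

H⊗2 gives amp(|y⟩) = (1/2) Σ_x (−1)^(x·y) amp(|x⟩), where x·y is the number of positions in which both x and y have a 1.
|00⟩: (0.9511 + 0.309i)/2 = (0.4756 + 0.1545i)
|01⟩: (0.9511 - 0.309i)/2 = (0.4756 - 0.1545i)
|10⟩: (-0.9511 - 0.309i)/2 = (-0.4756 - 0.1545i)
|11⟩: (-0.9511 + 0.309i)/2 = (-0.4756 + 0.1545i)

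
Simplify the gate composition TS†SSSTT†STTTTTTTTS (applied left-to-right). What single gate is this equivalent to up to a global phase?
T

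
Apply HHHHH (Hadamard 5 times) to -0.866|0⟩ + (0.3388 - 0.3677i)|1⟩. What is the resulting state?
(-0.3728 - 0.26i)|0⟩ + (-0.8519 + 0.26i)|1⟩

H² = I, so H^5 = H: a single Hadamard. With (a, b) = (-0.866, (0.3388 - 0.3677i)), H gives ((a + b)/√2, (a − b)/√2) = ((-0.3728 - 0.26i), (-0.8519 + 0.26i)).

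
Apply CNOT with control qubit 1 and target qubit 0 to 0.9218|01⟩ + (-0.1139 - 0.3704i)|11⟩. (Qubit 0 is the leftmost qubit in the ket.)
(-0.1139 - 0.3704i)|01⟩ + 0.9218|11⟩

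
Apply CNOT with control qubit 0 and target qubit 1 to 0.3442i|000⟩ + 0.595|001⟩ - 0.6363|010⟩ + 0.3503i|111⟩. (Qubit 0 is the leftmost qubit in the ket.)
0.3442i|000⟩ + 0.595|001⟩ - 0.6363|010⟩ + 0.3503i|101⟩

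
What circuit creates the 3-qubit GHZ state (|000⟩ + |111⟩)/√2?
H(q0) → CNOT(q0,q1) → CNOT(q0,q2)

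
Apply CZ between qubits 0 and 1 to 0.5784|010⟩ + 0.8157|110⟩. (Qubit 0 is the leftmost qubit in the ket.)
0.5784|010⟩ - 0.8157|110⟩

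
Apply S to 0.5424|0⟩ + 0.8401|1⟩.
0.5424|0⟩ + 0.8401i|1⟩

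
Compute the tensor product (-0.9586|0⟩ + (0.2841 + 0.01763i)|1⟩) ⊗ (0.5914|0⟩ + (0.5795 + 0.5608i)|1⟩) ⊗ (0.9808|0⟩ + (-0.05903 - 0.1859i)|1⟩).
-0.556|000⟩ + (0.03347 + 0.1054i)|001⟩ + (-0.5448 - 0.5273i)|010⟩ + (-0.06714 + 0.135i)|011⟩ + (0.1648 + 0.01023i)|100⟩ + (-0.00798 - 0.03185i)|101⟩ + (0.1518 + 0.1663i)|110⟩ + (0.02238 - 0.03878i)|111⟩

amp(|b₁b₂…⟩) = product of the factor amplitudes for bits b₁, b₂, …; only kets whose every factor amplitude is nonzero survive.
|000⟩: (-0.9586)(0.5914)(0.9808) = -0.556
|001⟩: (-0.9586)(0.5914)(-0.05903 - 0.1859i) = (0.03347 + 0.1054i)
|010⟩: (-0.9586)(0.5795 + 0.5608i)(0.9808) = (-0.5448 - 0.5273i)
|011⟩: (-0.9586)(0.5795 + 0.5608i)(-0.05903 - 0.1859i) = (-0.06714 + 0.135i)
|100⟩: (0.2841 + 0.01763i)(0.5914)(0.9808) = (0.1648 + 0.01023i)
|101⟩: (0.2841 + 0.01763i)(0.5914)(-0.05903 - 0.1859i) = (-0.00798 - 0.03185i)
|110⟩: (0.2841 + 0.01763i)(0.5795 + 0.5608i)(0.9808) = (0.1518 + 0.1663i)
|111⟩: (0.2841 + 0.01763i)(0.5795 + 0.5608i)(-0.05903 - 0.1859i) = (0.02238 - 0.03878i)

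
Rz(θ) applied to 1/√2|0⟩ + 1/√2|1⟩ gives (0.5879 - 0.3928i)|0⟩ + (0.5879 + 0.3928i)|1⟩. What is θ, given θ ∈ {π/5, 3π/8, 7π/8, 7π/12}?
3π/8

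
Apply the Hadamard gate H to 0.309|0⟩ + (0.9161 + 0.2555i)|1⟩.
(0.8663 + 0.1807i)|0⟩ + (-0.4293 - 0.1807i)|1⟩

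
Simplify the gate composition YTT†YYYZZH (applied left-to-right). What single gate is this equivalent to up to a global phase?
H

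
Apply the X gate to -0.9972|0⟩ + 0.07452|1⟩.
0.07452|0⟩ - 0.9972|1⟩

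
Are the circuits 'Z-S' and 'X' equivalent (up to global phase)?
No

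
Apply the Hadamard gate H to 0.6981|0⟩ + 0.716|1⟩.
0.9999|0⟩ - 0.01266|1⟩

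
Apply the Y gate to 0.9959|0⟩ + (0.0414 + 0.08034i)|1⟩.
(0.08034 - 0.0414i)|0⟩ + 0.9959i|1⟩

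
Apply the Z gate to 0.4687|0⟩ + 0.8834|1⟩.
0.4687|0⟩ - 0.8834|1⟩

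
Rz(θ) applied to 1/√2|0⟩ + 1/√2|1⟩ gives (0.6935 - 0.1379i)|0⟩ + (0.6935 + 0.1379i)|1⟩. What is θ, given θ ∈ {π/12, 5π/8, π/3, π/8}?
π/8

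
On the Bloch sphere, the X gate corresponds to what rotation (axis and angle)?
Rotation by π around the x-axis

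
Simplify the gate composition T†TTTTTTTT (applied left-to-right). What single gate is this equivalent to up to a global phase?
T†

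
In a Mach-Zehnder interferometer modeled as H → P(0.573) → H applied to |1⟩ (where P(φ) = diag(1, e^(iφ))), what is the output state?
(0.07986 - 0.2711i)|0⟩ + (0.9201 + 0.2711i)|1⟩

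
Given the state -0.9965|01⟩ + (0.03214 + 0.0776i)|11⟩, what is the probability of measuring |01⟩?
0.993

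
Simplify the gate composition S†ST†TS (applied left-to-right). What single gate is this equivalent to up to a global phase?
S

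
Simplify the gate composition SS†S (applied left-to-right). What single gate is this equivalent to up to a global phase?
S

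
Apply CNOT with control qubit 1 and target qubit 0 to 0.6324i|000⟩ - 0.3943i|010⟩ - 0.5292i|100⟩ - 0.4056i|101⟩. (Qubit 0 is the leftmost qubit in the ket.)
0.6324i|000⟩ - 0.5292i|100⟩ - 0.4056i|101⟩ - 0.3943i|110⟩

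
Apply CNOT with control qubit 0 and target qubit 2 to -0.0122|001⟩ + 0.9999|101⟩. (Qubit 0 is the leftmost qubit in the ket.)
-0.0122|001⟩ + 0.9999|100⟩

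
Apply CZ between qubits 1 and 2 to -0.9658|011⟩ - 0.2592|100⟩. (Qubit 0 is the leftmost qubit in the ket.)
0.9658|011⟩ - 0.2592|100⟩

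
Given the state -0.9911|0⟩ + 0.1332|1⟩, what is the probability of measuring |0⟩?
0.9823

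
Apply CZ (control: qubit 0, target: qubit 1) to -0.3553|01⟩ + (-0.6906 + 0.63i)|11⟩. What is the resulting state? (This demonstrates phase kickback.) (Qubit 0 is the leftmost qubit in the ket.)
-0.3553|01⟩ + (0.6906 - 0.63i)|11⟩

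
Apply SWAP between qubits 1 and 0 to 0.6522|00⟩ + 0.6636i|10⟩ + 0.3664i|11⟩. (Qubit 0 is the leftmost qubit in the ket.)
0.6522|00⟩ + 0.6636i|01⟩ + 0.3664i|11⟩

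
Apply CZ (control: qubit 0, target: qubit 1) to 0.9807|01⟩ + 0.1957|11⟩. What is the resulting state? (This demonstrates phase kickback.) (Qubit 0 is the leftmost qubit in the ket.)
0.9807|01⟩ - 0.1957|11⟩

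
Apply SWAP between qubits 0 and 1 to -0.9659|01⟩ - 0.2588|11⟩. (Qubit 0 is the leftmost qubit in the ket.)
-0.9659|10⟩ - 0.2588|11⟩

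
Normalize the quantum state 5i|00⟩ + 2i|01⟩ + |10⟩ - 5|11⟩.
0.6742i|00⟩ + 0.2697i|01⟩ + 0.1348|10⟩ - 0.6742|11⟩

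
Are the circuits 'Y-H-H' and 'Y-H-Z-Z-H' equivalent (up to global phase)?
Yes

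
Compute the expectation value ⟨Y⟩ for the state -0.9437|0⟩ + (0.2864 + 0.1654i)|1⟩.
-0.3122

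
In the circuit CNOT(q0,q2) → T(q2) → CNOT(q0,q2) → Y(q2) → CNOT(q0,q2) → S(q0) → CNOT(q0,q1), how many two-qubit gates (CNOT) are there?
4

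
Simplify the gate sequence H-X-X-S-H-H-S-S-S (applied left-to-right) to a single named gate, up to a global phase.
H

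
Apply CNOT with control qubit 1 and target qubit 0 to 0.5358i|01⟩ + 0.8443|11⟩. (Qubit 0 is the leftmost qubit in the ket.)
0.8443|01⟩ + 0.5358i|11⟩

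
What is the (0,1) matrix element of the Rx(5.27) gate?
-0.4852i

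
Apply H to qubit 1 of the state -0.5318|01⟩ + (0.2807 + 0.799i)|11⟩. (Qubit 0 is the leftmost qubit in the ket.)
-0.376|00⟩ + 0.376|01⟩ + (0.1985 + 0.565i)|10⟩ + (-0.1985 - 0.565i)|11⟩

H on qubit 1 mixes each pair of kets that differ only in qubit 1: amplitudes (a, b) of (|…0…⟩, |…1…⟩) become ((a + b)/√2, (a − b)/√2). Kets absent from the input have amplitude 0.
(|00⟩, |01⟩): (a, b) = (0, -0.5318) → (-0.376, 0.376)
(|10⟩, |11⟩): (a, b) = (0, (0.2807 + 0.799i)) → ((0.1985 + 0.565i), (-0.1985 - 0.565i))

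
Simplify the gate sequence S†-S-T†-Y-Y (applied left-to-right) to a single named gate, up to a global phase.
T†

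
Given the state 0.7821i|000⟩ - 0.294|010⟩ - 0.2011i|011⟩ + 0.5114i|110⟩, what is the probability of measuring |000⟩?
0.6117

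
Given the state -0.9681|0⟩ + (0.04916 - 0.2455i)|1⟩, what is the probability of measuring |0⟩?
0.9372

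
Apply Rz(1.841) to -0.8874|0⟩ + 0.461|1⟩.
(-0.5373 + 0.7063i)|0⟩ + (0.2791 + 0.3669i)|1⟩

Rz(1.841) = [[e^(−iθ/2), 0], [0, e^(iθ/2)]] with e^(±iθ/2) = cos(θ/2) ± i·sin(θ/2); θ = 1.841, cos(θ/2) ≈ 0.605422, sin(θ/2) ≈ 0.795904.
With a = amp(|0⟩) = -0.8874 and b = amp(|1⟩) = 0.461:
new amp(|0⟩) = (0.605422 - 0.795904i)·a = (-0.5373 + 0.7063i)
new amp(|1⟩) = (0.605422 + 0.795904i)·b = (0.2791 + 0.3669i)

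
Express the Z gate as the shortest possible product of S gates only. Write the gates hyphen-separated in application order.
S-S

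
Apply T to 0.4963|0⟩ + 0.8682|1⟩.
0.4963|0⟩ + (0.6139 + 0.6139i)|1⟩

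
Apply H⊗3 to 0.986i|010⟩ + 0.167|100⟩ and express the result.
(0.05904 + 0.3486i)|000⟩ + (0.05904 + 0.3486i)|001⟩ + (0.05904 - 0.3486i)|010⟩ + (0.05904 - 0.3486i)|011⟩ + (-0.05904 + 0.3486i)|100⟩ + (-0.05904 + 0.3486i)|101⟩ + (-0.05904 - 0.3486i)|110⟩ + (-0.05904 - 0.3486i)|111⟩

H⊗3 gives amp(|y⟩) = (1/2√2) Σ_x (−1)^(x·y) amp(|x⟩), where x·y is the number of positions in which both x and y have a 1.
|000⟩: (0.986i + 0.167)/(2√2) = (0.05904 + 0.3486i)
|001⟩: (0.986i + 0.167)/(2√2) = (0.05904 + 0.3486i)
|010⟩: (-0.986i + 0.167)/(2√2) = (0.05904 - 0.3486i)
|011⟩: (-0.986i + 0.167)/(2√2) = (0.05904 - 0.3486i)
|100⟩: (0.986i - 0.167)/(2√2) = (-0.05904 + 0.3486i)
|101⟩: (0.986i - 0.167)/(2√2) = (-0.05904 + 0.3486i)
|110⟩: (-0.986i - 0.167)/(2√2) = (-0.05904 - 0.3486i)
|111⟩: (-0.986i - 0.167)/(2√2) = (-0.05904 - 0.3486i)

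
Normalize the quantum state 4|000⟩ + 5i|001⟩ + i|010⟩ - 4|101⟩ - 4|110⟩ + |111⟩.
0.4619|000⟩ + (1/√3)i|001⟩ + 0.1155i|010⟩ - 0.4619|101⟩ - 0.4619|110⟩ + 0.1155|111⟩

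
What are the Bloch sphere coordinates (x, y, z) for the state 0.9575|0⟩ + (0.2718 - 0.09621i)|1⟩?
(0.5205, -0.1842, 0.8337)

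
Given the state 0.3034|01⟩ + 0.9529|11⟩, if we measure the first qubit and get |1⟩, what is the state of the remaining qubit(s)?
|1⟩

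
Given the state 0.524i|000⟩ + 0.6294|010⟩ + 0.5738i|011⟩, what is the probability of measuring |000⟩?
0.2746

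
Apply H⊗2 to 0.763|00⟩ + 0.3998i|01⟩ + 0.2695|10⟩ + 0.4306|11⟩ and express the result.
(0.7316 + 0.1999i)|00⟩ + (0.301 - 0.1999i)|01⟩ + (0.03145 + 0.1999i)|10⟩ + (0.4621 - 0.1999i)|11⟩

H⊗2 gives amp(|y⟩) = (1/2) Σ_x (−1)^(x·y) amp(|x⟩), where x·y is the number of positions in which both x and y have a 1.
|00⟩: (0.763 + 0.3998i + 0.2695 + 0.4306)/2 = (0.7316 + 0.1999i)
|01⟩: (0.763 - 0.3998i + 0.2695 - 0.4306)/2 = (0.301 - 0.1999i)
|10⟩: (0.763 + 0.3998i - 0.2695 - 0.4306)/2 = (0.03145 + 0.1999i)
|11⟩: (0.763 - 0.3998i - 0.2695 + 0.4306)/2 = (0.4621 - 0.1999i)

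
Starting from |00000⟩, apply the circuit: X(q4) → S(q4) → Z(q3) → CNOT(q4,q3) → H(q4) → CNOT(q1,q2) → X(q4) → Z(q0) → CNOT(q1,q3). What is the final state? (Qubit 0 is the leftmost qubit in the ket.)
-(1/√2)i|00010⟩ + (1/√2)i|00011⟩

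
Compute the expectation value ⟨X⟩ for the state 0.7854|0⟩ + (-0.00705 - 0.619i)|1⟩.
-0.01107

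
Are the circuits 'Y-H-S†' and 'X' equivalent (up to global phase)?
No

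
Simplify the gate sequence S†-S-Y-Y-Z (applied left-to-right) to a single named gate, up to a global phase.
Z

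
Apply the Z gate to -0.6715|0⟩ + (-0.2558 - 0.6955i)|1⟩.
-0.6715|0⟩ + (0.2558 + 0.6955i)|1⟩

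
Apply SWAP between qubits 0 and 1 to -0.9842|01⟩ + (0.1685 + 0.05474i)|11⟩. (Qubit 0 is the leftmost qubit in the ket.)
-0.9842|10⟩ + (0.1685 + 0.05474i)|11⟩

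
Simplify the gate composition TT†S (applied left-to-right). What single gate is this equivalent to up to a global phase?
S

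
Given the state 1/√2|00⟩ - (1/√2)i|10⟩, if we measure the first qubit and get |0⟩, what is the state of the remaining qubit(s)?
|0⟩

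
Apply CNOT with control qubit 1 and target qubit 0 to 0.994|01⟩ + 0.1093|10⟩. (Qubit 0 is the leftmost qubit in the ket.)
0.1093|10⟩ + 0.994|11⟩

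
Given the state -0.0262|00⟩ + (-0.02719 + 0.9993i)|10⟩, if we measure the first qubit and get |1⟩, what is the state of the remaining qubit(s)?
(-0.0272 + 0.9996i)|0⟩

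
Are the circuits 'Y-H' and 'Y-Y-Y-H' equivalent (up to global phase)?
Yes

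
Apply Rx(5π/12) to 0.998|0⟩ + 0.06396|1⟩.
(0.7918 - 0.03894i)|0⟩ + (0.05074 - 0.6075i)|1⟩

Rx(5π/12) = [[cos(θ/2), −i·sin(θ/2)], [−i·sin(θ/2), cos(θ/2)]]; θ = 5π/12, cos(θ/2) ≈ 0.793353, sin(θ/2) ≈ 0.608761.
With a = amp(|0⟩) = 0.998 and b = amp(|1⟩) = 0.06396:
new amp(|0⟩) = (0.793353)·a + (-0.608761i)·b = (0.7918 - 0.03894i)
new amp(|1⟩) = (-0.608761i)·a + (0.793353)·b = (0.05074 - 0.6075i)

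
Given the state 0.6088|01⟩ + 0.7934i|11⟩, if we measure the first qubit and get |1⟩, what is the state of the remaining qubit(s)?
i|1⟩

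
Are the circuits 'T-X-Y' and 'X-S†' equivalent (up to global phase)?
No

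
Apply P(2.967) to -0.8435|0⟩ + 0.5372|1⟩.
-0.8435|0⟩ + (-0.529 + 0.09332i)|1⟩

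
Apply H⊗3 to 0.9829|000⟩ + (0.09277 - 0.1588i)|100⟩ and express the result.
(0.3803 - 0.05614i)|000⟩ + (0.3803 - 0.05614i)|001⟩ + (0.3803 - 0.05614i)|010⟩ + (0.3803 - 0.05614i)|011⟩ + (0.3147 + 0.05614i)|100⟩ + (0.3147 + 0.05614i)|101⟩ + (0.3147 + 0.05614i)|110⟩ + (0.3147 + 0.05614i)|111⟩

H⊗3 gives amp(|y⟩) = (1/2√2) Σ_x (−1)^(x·y) amp(|x⟩), where x·y is the number of positions in which both x and y have a 1.
|000⟩: (0.9829 + (0.09277 - 0.1588i))/(2√2) = (0.3803 - 0.05614i)
|001⟩: (0.9829 + (0.09277 - 0.1588i))/(2√2) = (0.3803 - 0.05614i)
|010⟩: (0.9829 + (0.09277 - 0.1588i))/(2√2) = (0.3803 - 0.05614i)
|011⟩: (0.9829 + (0.09277 - 0.1588i))/(2√2) = (0.3803 - 0.05614i)
|100⟩: (0.9829 - (0.09277 - 0.1588i))/(2√2) = (0.3147 + 0.05614i)
|101⟩: (0.9829 - (0.09277 - 0.1588i))/(2√2) = (0.3147 + 0.05614i)
|110⟩: (0.9829 - (0.09277 - 0.1588i))/(2√2) = (0.3147 + 0.05614i)
|111⟩: (0.9829 - (0.09277 - 0.1588i))/(2√2) = (0.3147 + 0.05614i)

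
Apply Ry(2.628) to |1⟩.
-0.9672|0⟩ + 0.254|1⟩

Ry(2.628) = [[cos(θ/2), −sin(θ/2)], [sin(θ/2), cos(θ/2)]]; θ = 2.628, cos(θ/2) ≈ 0.253983, sin(θ/2) ≈ 0.967209.
With a = amp(|0⟩) = 0 and b = amp(|1⟩) = 1:
new amp(|0⟩) = (0.253983)·a + (-0.967209)·b = -0.9672
new amp(|1⟩) = (0.967209)·a + (0.253983)·b = 0.254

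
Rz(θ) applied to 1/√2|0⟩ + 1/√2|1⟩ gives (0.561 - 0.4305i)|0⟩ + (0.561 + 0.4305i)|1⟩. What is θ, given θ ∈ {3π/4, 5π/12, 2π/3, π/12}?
5π/12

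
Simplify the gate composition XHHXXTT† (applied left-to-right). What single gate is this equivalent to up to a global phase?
X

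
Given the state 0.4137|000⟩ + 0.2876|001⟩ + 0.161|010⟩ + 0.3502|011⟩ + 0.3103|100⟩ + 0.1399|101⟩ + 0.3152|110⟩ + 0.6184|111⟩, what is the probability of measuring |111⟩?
0.3824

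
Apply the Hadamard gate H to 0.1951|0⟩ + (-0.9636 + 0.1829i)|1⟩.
(-0.5434 + 0.1293i)|0⟩ + (0.8193 - 0.1293i)|1⟩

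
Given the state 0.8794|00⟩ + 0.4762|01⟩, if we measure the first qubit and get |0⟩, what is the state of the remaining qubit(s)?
0.8794|0⟩ + 0.4762|1⟩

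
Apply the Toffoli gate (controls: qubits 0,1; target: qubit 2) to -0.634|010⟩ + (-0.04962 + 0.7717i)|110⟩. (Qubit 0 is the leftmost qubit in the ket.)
-0.634|010⟩ + (-0.04962 + 0.7717i)|111⟩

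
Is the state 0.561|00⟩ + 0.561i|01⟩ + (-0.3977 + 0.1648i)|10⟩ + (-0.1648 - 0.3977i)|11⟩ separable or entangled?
Separable

Writing the state as a|00⟩ + b|01⟩ + c|10⟩ + d|11⟩, it is a product state iff ad − bc = 0.
Here (a, b, c, d) = (0.561, 0.561i, (-0.3977 + 0.1648i), (-0.1648 - 0.3977i)): ad − bc = (0.561)(-0.1648 - 0.3977i) − (0.561i)(-0.3977 + 0.1648i) = 0, so the state is separable.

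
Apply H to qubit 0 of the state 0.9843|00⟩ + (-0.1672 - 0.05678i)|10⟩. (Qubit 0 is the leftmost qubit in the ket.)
(0.5778 - 0.04015i)|00⟩ + (0.8142 + 0.04015i)|10⟩

H on qubit 0 mixes each pair of kets that differ only in qubit 0: amplitudes (a, b) of (|…0…⟩, |…1…⟩) become ((a + b)/√2, (a − b)/√2). Kets absent from the input have amplitude 0.
(|00⟩, |10⟩): (a, b) = (0.9843, (-0.1672 - 0.05678i)) → ((0.5778 - 0.04015i), (0.8142 + 0.04015i))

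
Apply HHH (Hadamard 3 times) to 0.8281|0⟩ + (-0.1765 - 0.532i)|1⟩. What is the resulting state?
(0.4608 - 0.3762i)|0⟩ + (0.7104 + 0.3762i)|1⟩

H² = I, so H^3 = H: a single Hadamard. With (a, b) = (0.8281, (-0.1765 - 0.532i)), H gives ((a + b)/√2, (a − b)/√2) = ((0.4608 - 0.3762i), (0.7104 + 0.3762i)).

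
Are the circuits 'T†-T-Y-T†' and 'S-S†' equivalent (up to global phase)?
No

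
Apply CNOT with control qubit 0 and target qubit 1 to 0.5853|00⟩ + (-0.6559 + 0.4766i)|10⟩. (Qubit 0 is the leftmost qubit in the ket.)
0.5853|00⟩ + (-0.6559 + 0.4766i)|11⟩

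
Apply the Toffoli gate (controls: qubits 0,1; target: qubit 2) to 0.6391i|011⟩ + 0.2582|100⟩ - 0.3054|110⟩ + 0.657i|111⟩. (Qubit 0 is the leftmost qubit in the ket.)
0.6391i|011⟩ + 0.2582|100⟩ + 0.657i|110⟩ - 0.3054|111⟩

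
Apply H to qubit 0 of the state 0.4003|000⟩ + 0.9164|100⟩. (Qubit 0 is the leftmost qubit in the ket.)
0.931|000⟩ - 0.3649|100⟩

H on qubit 0 mixes each pair of kets that differ only in qubit 0: amplitudes (a, b) of (|…0…⟩, |…1…⟩) become ((a + b)/√2, (a − b)/√2). Kets absent from the input have amplitude 0.
(|000⟩, |100⟩): (a, b) = (0.4003, 0.9164) → (0.931, -0.3649)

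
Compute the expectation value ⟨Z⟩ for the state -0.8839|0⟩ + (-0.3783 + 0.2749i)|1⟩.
0.5626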